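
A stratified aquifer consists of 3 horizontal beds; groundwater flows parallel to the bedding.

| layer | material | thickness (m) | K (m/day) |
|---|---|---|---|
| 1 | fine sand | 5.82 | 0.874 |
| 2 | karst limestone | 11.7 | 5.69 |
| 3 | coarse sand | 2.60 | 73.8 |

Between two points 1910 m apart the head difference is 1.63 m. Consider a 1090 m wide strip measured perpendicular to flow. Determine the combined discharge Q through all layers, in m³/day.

Flow is parallel to layering, so each bed carries its own Darcy discharge and the transmissivities add.
Σ(K_i·b_i) = 0.874×5.82 + 5.69×11.7 + 73.8×2.60 = 263.5 m²/day.
Hydraulic gradient i = Δh / L = 1.63 / 1910 = 0.0008534.
Q = Σ(K_i·b_i) · W · i = 263.5 × 1090 × 0.0008534 = 245.1 m³/day.

245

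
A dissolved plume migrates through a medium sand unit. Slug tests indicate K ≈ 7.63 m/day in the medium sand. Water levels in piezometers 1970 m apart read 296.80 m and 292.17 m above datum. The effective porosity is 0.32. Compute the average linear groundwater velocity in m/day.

Hydraulic gradient i = (296.80 − 292.17) / 1970 = 4.63 / 1970 = 0.002350.
Darcy flux q = K · i = 7.630 × 0.002350 = 0.01793 m/day.
Seepage velocity v = q / n_e = 0.01793 / 0.32 = 0.05604 m/day.

0.0560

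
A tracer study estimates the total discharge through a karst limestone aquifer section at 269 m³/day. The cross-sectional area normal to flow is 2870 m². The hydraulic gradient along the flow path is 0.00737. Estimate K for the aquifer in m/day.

12.7

Hydraulic gradient i = 0.00737.
From Q = K·A·i, K = Q / (A·i) = 269 / (2870 × 0.007370) = 12.72 m/day.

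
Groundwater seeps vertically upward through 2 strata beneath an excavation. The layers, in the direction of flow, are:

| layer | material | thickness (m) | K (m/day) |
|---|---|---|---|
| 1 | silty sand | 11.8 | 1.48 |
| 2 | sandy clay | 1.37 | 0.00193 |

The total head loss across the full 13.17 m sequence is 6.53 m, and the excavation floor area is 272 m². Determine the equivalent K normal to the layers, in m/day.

0.0183

Flow is perpendicular to layering, so the layers act in series and the equivalent K is the thickness-weighted harmonic mean.
Total thickness L = 11.8 + 1.37 = 13.17 m.
Σ(b_i/K_i) = 11.8/1.48 + 1.37/0.00193 = 717.8 d.
K_eq = L / Σ(b_i/K_i) = 13.17 / 717.8 = 0.01835 m/day.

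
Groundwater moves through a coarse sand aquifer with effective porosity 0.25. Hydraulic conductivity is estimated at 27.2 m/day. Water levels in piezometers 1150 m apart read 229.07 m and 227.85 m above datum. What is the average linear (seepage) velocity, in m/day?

0.115

Hydraulic gradient i = (229.07 − 227.85) / 1150 = 1.22 / 1150 = 0.001061.
Darcy flux q = K · i = 27.20 × 0.001061 = 0.02886 m/day.
Seepage velocity v = q / n_e = 0.02886 / 0.25 = 0.1154 m/day.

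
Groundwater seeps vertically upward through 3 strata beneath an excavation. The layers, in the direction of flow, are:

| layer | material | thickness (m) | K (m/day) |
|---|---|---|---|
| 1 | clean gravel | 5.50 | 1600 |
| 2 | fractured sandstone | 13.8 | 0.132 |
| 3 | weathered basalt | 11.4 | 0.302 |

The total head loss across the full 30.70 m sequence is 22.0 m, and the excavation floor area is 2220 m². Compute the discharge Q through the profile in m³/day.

343

Flow is perpendicular to layering, so the layers act in series and the equivalent K is the thickness-weighted harmonic mean.
Total thickness L = 5.50 + 13.8 + 11.4 = 30.70 m.
Σ(b_i/K_i) = 5.50/1600 + 13.8/0.132 + 11.4/0.302 = 142.3 d.
K_eq = L / Σ(b_i/K_i) = 30.70 / 142.3 = 0.2157 m/day.
Q = K_eq · A · (Δh/L) = 0.2157 × 2220 × (22.0/30.70) = 343.2 m³/day.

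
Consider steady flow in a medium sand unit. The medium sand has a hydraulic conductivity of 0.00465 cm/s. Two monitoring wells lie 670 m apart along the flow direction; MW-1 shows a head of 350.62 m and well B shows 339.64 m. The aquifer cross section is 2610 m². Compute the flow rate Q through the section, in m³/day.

172

Convert K: 0.00465 cm/s × 864 = 4.018 m/day.
Hydraulic gradient i = (350.62 − 339.64) / 670 = 10.98 / 670 = 0.01639.
Darcy's law: Q = K · A · i = 4.018 × 2610 × 0.01639 = 171.8 m³/day.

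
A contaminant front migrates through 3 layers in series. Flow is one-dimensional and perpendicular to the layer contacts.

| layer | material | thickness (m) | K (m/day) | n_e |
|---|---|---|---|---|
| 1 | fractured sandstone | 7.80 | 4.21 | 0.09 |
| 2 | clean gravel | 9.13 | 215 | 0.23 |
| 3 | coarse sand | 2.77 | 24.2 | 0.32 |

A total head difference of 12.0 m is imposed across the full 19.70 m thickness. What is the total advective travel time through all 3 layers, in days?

0.618

With flow normal to the layers, continuity requires the same specific discharge q through every layer.
Σ(b_i/K_i) = 7.80/4.21 + 9.13/215 + 2.77/24.2 = 2.010 d.
q = Δh / Σ(b_i/K_i) = 12.0 / 2.010 = 5.971 m/day.
In each layer the seepage velocity is v_i = q/n_i, so the layer transit time is t_i = b_i·n_i / q:
  layer 1 (fractured sandstone): t_1 = 7.80 × 0.09 / 5.971 = 0.1176 d
  layer 2 (clean gravel): t_2 = 9.13 × 0.23 / 5.971 = 0.3517 d
  layer 3 (coarse sand): t_3 = 2.77 × 0.32 / 5.971 = 0.1484 d
Total t = Σ t_i = 0.6177 days.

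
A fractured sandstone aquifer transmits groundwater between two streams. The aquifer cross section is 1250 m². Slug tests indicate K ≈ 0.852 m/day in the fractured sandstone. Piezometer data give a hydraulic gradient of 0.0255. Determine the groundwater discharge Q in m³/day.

27.2

Hydraulic gradient i = 0.0255.
Darcy's law: Q = K · A · i = 0.8520 × 1250 × 0.02550 = 27.16 m³/day.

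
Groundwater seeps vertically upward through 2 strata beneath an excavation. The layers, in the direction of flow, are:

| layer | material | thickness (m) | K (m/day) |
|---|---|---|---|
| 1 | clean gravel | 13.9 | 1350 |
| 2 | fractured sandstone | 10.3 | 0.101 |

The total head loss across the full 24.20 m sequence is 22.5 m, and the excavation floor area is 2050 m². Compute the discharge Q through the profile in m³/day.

Flow is perpendicular to layering, so the layers act in series and the equivalent K is the thickness-weighted harmonic mean.
Total thickness L = 13.9 + 10.3 = 24.20 m.
Σ(b_i/K_i) = 13.9/1350 + 10.3/0.101 = 102.0 d.
K_eq = L / Σ(b_i/K_i) = 24.20 / 102.0 = 0.2373 m/day.
Q = K_eq · A · (Δh/L) = 0.2373 × 2050 × (22.5/24.20) = 452.2 m³/day.

452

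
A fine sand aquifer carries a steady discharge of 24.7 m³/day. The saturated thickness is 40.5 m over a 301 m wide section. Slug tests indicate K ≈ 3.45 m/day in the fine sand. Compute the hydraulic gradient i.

Cross-sectional area A = 301 × 40.5 = 12190 m².
From Q = K·A·i, i = Q / (K·A) = 24.7 / (3.450 × 12190) = 0.0005873.

0.000587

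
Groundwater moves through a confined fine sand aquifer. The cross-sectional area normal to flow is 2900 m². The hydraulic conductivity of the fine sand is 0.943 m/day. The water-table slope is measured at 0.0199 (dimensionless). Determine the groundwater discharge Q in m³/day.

Hydraulic gradient i = 0.0199.
Darcy's law: Q = K · A · i = 0.9430 × 2900 × 0.01990 = 54.42 m³/day.

54.4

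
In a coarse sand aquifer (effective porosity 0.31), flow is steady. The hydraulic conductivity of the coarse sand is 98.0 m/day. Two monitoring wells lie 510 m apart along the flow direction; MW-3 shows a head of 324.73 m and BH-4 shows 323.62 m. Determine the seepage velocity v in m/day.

Hydraulic gradient i = (324.73 − 323.62) / 510 = 1.11 / 510 = 0.002176.
Darcy flux q = K · i = 98.00 × 0.002176 = 0.2133 m/day.
Seepage velocity v = q / n_e = 0.2133 / 0.31 = 0.6880 m/day.

0.688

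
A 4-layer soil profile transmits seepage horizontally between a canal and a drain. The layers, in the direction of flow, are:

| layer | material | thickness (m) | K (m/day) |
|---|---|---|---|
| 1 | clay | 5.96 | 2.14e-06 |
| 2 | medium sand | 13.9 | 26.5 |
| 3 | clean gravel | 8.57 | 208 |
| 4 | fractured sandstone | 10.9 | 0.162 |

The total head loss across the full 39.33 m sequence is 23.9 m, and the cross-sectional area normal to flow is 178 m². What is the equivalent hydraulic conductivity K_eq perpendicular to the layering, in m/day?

Flow is perpendicular to layering, so the layers act in series and the equivalent K is the thickness-weighted harmonic mean.
Total thickness L = 5.96 + 13.9 + 8.57 + 10.9 = 39.33 m.
Σ(b_i/K_i) = 5.96/2.14e-06 + 13.9/26.5 + 8.57/208 + 10.9/0.162 = 2.785e+06 d.
K_eq = L / Σ(b_i/K_i) = 39.33 / 2.785e+06 = 1.412e-05 m/day.

1.41e-05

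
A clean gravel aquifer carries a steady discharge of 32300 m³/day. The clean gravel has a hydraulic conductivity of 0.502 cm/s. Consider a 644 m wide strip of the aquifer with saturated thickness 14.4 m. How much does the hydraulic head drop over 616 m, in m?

4.95

Convert K: 0.502 cm/s × 864 = 433.7 m/day.
Cross-sectional area A = 644 × 14.4 = 9274 m².
From Q = K·A·i, i = Q / (K·A) = 32300 / (433.7 × 9274) = 0.008030.
Head loss Δh = i · L = 0.008030 × 616 = 4.947 m.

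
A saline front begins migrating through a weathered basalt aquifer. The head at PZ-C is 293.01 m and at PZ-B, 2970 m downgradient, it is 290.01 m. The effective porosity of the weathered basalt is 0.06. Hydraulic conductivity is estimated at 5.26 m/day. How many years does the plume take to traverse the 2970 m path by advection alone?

91.8

Hydraulic gradient i = (293.01 − 290.01) / 2970 = 3 / 2970 = 0.001010.
Darcy flux q = K · i = 5.260 × 0.001010 = 0.005313 m/day.
Seepage velocity v = q / n_e = 0.005313 / 0.06 = 0.08855 m/day.
Travel time t = L / v = 2970 / 0.08855 = 33540 days = 91.83 years.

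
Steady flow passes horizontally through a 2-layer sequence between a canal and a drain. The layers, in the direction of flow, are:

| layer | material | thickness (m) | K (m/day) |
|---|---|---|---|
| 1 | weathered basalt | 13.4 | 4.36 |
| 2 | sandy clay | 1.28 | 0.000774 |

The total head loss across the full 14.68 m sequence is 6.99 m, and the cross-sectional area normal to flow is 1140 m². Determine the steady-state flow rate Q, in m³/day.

Flow is perpendicular to layering, so the layers act in series and the equivalent K is the thickness-weighted harmonic mean.
Total thickness L = 13.4 + 1.28 = 14.68 m.
Σ(b_i/K_i) = 13.4/4.36 + 1.28/0.000774 = 1657 d.
K_eq = L / Σ(b_i/K_i) = 14.68 / 1657 = 0.008860 m/day.
Q = K_eq · A · (Δh/L) = 0.008860 × 1140 × (6.99/14.68) = 4.810 m³/day.

4.81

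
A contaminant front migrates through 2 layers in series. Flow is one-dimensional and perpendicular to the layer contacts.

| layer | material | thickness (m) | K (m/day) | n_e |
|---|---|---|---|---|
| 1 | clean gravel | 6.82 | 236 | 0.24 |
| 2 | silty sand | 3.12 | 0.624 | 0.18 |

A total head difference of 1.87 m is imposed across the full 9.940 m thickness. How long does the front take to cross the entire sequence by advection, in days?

With flow normal to the layers, continuity requires the same specific discharge q through every layer.
Σ(b_i/K_i) = 6.82/236 + 3.12/0.624 = 5.029 d.
q = Δh / Σ(b_i/K_i) = 1.87 / 5.029 = 0.3719 m/day.
In each layer the seepage velocity is v_i = q/n_i, so the layer transit time is t_i = b_i·n_i / q:
  layer 1 (clean gravel): t_1 = 6.82 × 0.24 / 0.3719 = 4.402 d
  layer 2 (silty sand): t_2 = 3.12 × 0.18 / 0.3719 = 1.510 d
Total t = Σ t_i = 5.912 days.

5.91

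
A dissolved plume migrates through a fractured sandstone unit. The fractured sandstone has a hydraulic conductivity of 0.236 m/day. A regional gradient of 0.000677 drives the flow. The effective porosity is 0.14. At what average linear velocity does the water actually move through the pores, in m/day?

Hydraulic gradient i = 0.000677.
Darcy flux q = K · i = 0.2360 × 0.0006770 = 0.0001598 m/day.
Seepage velocity v = q / n_e = 0.0001598 / 0.14 = 0.001141 m/day.

0.00114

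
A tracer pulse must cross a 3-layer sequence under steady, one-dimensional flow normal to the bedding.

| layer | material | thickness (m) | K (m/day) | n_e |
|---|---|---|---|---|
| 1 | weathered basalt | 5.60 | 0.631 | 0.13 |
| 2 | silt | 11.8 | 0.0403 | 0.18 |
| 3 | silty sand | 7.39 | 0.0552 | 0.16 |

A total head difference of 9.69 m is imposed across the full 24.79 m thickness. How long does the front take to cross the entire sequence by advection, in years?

0.496

With flow normal to the layers, continuity requires the same specific discharge q through every layer.
Σ(b_i/K_i) = 5.60/0.631 + 11.8/0.0403 + 7.39/0.0552 = 435.6 d.
q = Δh / Σ(b_i/K_i) = 9.69 / 435.6 = 0.02225 m/day.
In each layer the seepage velocity is v_i = q/n_i, so the layer transit time is t_i = b_i·n_i / q:
  layer 1 (weathered basalt): t_1 = 5.60 × 0.13 / 0.02225 = 32.72 d
  layer 2 (silt): t_2 = 11.8 × 0.18 / 0.02225 = 95.47 d
  layer 3 (silty sand): t_3 = 7.39 × 0.16 / 0.02225 = 53.15 d
Total t = Σ t_i = 181.3 days = 0.4965 years.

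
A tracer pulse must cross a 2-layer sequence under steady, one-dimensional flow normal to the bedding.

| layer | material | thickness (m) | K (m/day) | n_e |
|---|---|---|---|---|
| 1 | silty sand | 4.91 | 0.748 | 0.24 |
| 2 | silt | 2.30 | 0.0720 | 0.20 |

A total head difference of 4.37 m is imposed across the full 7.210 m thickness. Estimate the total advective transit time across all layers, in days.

14.4

With flow normal to the layers, continuity requires the same specific discharge q through every layer.
Σ(b_i/K_i) = 4.91/0.748 + 2.30/0.0720 = 38.51 d.
q = Δh / Σ(b_i/K_i) = 4.37 / 38.51 = 0.1135 m/day.
In each layer the seepage velocity is v_i = q/n_i, so the layer transit time is t_i = b_i·n_i / q:
  layer 1 (silty sand): t_1 = 4.91 × 0.24 / 0.1135 = 10.38 d
  layer 2 (silt): t_2 = 2.30 × 0.20 / 0.1135 = 4.054 d
Total t = Σ t_i = 14.44 days.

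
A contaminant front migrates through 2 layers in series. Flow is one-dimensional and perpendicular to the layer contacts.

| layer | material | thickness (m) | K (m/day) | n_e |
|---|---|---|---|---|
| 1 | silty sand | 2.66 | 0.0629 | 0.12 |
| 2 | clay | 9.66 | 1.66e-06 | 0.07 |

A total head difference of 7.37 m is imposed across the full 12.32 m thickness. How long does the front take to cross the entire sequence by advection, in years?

2150

With flow normal to the layers, continuity requires the same specific discharge q through every layer.
Σ(b_i/K_i) = 2.66/0.0629 + 9.66/1.66e-06 = 5.819e+06 d.
q = Δh / Σ(b_i/K_i) = 7.37 / 5.819e+06 = 1.266e-06 m/day.
In each layer the seepage velocity is v_i = q/n_i, so the layer transit time is t_i = b_i·n_i / q:
  layer 1 (silty sand): t_1 = 2.66 × 0.12 / 1.266e-06 = 2.520e+05 d
  layer 2 (clay): t_2 = 9.66 × 0.07 / 1.266e-06 = 5.339e+05 d
Total t = Σ t_i = 7.860e+05 days = 2152 years.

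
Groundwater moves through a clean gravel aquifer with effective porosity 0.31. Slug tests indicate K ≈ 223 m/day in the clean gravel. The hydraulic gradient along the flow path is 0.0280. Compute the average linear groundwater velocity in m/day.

20.1

Hydraulic gradient i = 0.0280.
Darcy flux q = K · i = 223.0 × 0.02800 = 6.244 m/day.
Seepage velocity v = q / n_e = 6.244 / 0.31 = 20.14 m/day.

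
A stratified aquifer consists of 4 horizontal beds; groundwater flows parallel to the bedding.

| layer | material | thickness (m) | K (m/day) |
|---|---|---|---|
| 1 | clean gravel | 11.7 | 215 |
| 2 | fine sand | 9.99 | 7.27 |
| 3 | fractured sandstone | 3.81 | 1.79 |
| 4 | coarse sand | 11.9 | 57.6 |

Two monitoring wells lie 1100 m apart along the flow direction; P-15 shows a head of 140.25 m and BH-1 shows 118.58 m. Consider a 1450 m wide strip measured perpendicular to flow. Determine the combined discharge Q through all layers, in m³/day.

93700

Flow is parallel to layering, so each bed carries its own Darcy discharge and the transmissivities add.
Σ(K_i·b_i) = 215×11.7 + 7.27×9.99 + 1.79×3.81 + 57.6×11.9 = 3280 m²/day.
Hydraulic gradient i = (140.25 − 118.58) / 1100 = 21.67 / 1100 = 0.01970.
Q = Σ(K_i·b_i) · W · i = 3280 × 1450 × 0.01970 = 93704 m³/day.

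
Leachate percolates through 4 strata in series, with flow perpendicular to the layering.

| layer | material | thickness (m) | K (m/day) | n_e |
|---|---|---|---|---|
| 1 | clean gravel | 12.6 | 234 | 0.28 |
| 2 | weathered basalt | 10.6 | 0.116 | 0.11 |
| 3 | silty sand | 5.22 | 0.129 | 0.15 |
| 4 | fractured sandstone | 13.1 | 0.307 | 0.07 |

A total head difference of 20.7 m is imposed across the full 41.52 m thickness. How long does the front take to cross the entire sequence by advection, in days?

With flow normal to the layers, continuity requires the same specific discharge q through every layer.
Σ(b_i/K_i) = 12.6/234 + 10.6/0.116 + 5.22/0.129 + 13.1/0.307 = 174.6 d.
q = Δh / Σ(b_i/K_i) = 20.7 / 174.6 = 0.1186 m/day.
In each layer the seepage velocity is v_i = q/n_i, so the layer transit time is t_i = b_i·n_i / q:
  layer 1 (clean gravel): t_1 = 12.6 × 0.28 / 0.1186 = 29.75 d
  layer 2 (weathered basalt): t_2 = 10.6 × 0.11 / 0.1186 = 9.833 d
  layer 3 (silty sand): t_3 = 5.22 × 0.15 / 0.1186 = 6.603 d
  layer 4 (fractured sandstone): t_4 = 13.1 × 0.07 / 0.1186 = 7.733 d
Total t = Σ t_i = 53.92 days.

53.9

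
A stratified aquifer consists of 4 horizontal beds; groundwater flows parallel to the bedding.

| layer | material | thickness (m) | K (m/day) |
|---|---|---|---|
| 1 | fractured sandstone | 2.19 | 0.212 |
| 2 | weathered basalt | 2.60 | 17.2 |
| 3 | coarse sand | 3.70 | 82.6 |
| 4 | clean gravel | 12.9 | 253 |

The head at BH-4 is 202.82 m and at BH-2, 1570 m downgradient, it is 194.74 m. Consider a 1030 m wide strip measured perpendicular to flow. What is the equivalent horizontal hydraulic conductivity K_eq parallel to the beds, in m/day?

Flow is parallel to layering, so each bed carries its own Darcy discharge and the transmissivities add.
Σ(K_i·b_i) = 0.212×2.19 + 17.2×2.60 + 82.6×3.70 + 253×12.9 = 3615 m²/day.
Total thickness b = 21.39 m, so K_eq = Σ(K_i·b_i)/b = 169.0 m/day.

169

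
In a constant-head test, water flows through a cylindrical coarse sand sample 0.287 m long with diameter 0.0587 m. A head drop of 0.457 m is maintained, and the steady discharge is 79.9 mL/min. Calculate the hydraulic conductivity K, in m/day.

26.7

Cross-sectional area A = π·(d/2)² = π × (0.0587/2)² = 0.002706 m².
Convert discharge: 79.9 mL/min = 1.332e-06 m³/s.
Darcy's law rearranged: K = Q·L / (A·Δh) = 1.332e-06 × 0.287 / (0.002706 × 0.457) = 0.0003090 m/s = 26.70 m/day.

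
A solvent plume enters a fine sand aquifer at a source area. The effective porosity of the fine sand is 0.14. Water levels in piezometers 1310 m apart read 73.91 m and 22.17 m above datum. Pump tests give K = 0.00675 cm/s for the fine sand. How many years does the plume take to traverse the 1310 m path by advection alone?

Convert K: 0.00675 cm/s × 864 = 5.832 m/day.
Hydraulic gradient i = (73.91 − 22.17) / 1310 = 51.74 / 1310 = 0.03950.
Darcy flux q = K · i = 5.832 × 0.03950 = 0.2303 m/day.
Seepage velocity v = q / n_e = 0.2303 / 0.14 = 1.645 m/day.
Travel time t = L / v = 1310 / 1.645 = 796.2 days = 2.180 years.

2.18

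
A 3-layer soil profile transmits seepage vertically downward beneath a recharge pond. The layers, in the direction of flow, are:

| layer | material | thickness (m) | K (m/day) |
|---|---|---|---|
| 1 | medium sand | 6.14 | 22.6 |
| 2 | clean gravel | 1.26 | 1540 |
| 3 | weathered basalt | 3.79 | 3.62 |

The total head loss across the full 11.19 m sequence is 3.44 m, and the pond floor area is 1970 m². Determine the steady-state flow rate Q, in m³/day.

5140

Flow is perpendicular to layering, so the layers act in series and the equivalent K is the thickness-weighted harmonic mean.
Total thickness L = 6.14 + 1.26 + 3.79 = 11.19 m.
Σ(b_i/K_i) = 6.14/22.6 + 1.26/1540 + 3.79/3.62 = 1.319 d.
K_eq = L / Σ(b_i/K_i) = 11.19 / 1.319 = 8.481 m/day.
Q = K_eq · A · (Δh/L) = 8.481 × 1970 × (3.44/11.19) = 5136 m³/day.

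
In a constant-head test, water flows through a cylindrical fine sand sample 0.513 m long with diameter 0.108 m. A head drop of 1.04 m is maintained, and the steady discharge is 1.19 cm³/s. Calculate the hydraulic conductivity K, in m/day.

Cross-sectional area A = π·(d/2)² = π × (0.108/2)² = 0.009161 m².
Convert discharge: 1.19 cm³/s = 1.190e-06 m³/s.
Darcy's law rearranged: K = Q·L / (A·Δh) = 1.190e-06 × 0.513 / (0.009161 × 1.04) = 6.408e-05 m/s = 5.536 m/day.

5.54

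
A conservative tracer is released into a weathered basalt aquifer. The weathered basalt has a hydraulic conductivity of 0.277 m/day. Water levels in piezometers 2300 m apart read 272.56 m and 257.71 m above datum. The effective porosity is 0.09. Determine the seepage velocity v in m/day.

0.0199

Hydraulic gradient i = (272.56 − 257.71) / 2300 = 14.85 / 2300 = 0.006457.
Darcy flux q = K · i = 0.2770 × 0.006457 = 0.001788 m/day.
Seepage velocity v = q / n_e = 0.001788 / 0.09 = 0.01987 m/day.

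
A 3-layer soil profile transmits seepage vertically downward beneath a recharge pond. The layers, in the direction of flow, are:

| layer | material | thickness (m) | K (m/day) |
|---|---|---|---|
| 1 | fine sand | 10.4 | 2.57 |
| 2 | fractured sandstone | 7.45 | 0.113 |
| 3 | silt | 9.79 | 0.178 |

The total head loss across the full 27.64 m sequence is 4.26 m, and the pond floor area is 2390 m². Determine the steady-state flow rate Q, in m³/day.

Flow is perpendicular to layering, so the layers act in series and the equivalent K is the thickness-weighted harmonic mean.
Total thickness L = 10.4 + 7.45 + 9.79 = 27.64 m.
Σ(b_i/K_i) = 10.4/2.57 + 7.45/0.113 + 9.79/0.178 = 125.0 d.
K_eq = L / Σ(b_i/K_i) = 27.64 / 125.0 = 0.2212 m/day.
Q = K_eq · A · (Δh/L) = 0.2212 × 2390 × (4.26/27.64) = 81.47 m³/day.

81.5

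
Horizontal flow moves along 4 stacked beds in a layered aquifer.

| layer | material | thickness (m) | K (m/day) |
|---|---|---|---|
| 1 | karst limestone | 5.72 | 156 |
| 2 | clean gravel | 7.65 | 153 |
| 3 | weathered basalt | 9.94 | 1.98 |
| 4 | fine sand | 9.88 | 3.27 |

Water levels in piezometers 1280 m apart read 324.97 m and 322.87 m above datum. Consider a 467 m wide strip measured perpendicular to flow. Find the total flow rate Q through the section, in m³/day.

1620

Flow is parallel to layering, so each bed carries its own Darcy discharge and the transmissivities add.
Σ(K_i·b_i) = 156×5.72 + 153×7.65 + 1.98×9.94 + 3.27×9.88 = 2115 m²/day.
Hydraulic gradient i = (324.97 − 322.87) / 1280 = 2.1 / 1280 = 0.001641.
Q = Σ(K_i·b_i) · W · i = 2115 × 467 × 0.001641 = 1620 m³/day.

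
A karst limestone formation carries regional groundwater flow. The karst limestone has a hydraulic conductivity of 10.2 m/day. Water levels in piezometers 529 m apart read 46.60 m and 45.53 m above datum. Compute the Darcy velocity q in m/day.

Hydraulic gradient i = (46.60 − 45.53) / 529 = 1.07 / 529 = 0.002023.
Specific discharge q = K · i = 10.20 × 0.002023 = 0.02063 m/day.

0.0206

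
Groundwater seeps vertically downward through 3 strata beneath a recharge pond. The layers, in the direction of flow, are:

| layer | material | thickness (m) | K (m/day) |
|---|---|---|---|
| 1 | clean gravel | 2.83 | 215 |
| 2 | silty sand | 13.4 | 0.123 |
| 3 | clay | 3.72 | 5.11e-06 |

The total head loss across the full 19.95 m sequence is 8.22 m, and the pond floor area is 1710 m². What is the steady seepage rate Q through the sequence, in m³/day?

Flow is perpendicular to layering, so the layers act in series and the equivalent K is the thickness-weighted harmonic mean.
Total thickness L = 2.83 + 13.4 + 3.72 = 19.95 m.
Σ(b_i/K_i) = 2.83/215 + 13.4/0.123 + 3.72/5.11e-06 = 7.281e+05 d.
K_eq = L / Σ(b_i/K_i) = 19.95 / 7.281e+05 = 2.740e-05 m/day.
Q = K_eq · A · (Δh/L) = 2.740e-05 × 1710 × (8.22/19.95) = 0.01931 m³/day.

0.0193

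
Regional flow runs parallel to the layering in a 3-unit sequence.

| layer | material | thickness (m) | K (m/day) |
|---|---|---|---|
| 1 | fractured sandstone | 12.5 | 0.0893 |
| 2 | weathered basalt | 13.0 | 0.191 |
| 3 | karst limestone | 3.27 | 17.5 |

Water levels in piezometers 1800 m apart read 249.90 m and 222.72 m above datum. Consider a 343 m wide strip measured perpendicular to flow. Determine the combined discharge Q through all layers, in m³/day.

Flow is parallel to layering, so each bed carries its own Darcy discharge and the transmissivities add.
Σ(K_i·b_i) = 0.0893×12.5 + 0.191×13.0 + 17.5×3.27 = 60.82 m²/day.
Hydraulic gradient i = (249.90 − 222.72) / 1800 = 27.18 / 1800 = 0.01510.
Q = Σ(K_i·b_i) · W · i = 60.82 × 343 × 0.01510 = 315.0 m³/day.

315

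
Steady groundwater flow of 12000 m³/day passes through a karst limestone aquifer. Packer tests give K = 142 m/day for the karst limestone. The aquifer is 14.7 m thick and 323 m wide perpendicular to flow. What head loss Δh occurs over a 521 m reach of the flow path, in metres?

Cross-sectional area A = 323 × 14.7 = 4748 m².
From Q = K·A·i, i = Q / (K·A) = 12000 / (142.0 × 4748) = 0.01780.
Head loss Δh = i · L = 0.01780 × 521 = 9.273 m.

9.27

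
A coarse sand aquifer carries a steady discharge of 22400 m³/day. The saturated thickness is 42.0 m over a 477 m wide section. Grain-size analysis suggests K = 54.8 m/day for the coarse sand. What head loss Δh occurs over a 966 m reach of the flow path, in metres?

19.7

Cross-sectional area A = 477 × 42.0 = 20034 m².
From Q = K·A·i, i = Q / (K·A) = 22400 / (54.80 × 20034) = 0.02040.
Head loss Δh = i · L = 0.02040 × 966 = 19.71 m.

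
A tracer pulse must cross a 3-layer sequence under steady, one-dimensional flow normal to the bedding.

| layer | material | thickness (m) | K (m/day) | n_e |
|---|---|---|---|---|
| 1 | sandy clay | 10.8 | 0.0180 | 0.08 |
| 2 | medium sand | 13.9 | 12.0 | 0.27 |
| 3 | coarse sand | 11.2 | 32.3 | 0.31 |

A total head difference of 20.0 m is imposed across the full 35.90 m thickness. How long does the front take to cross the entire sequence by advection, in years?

With flow normal to the layers, continuity requires the same specific discharge q through every layer.
Σ(b_i/K_i) = 10.8/0.0180 + 13.9/12.0 + 11.2/32.3 = 601.5 d.
q = Δh / Σ(b_i/K_i) = 20.0 / 601.5 = 0.03325 m/day.
In each layer the seepage velocity is v_i = q/n_i, so the layer transit time is t_i = b_i·n_i / q:
  layer 1 (sandy clay): t_1 = 10.8 × 0.08 / 0.03325 = 25.99 d
  layer 2 (medium sand): t_2 = 13.9 × 0.27 / 0.03325 = 112.9 d
  layer 3 (coarse sand): t_3 = 11.2 × 0.31 / 0.03325 = 104.4 d
Total t = Σ t_i = 243.3 days = 0.6661 years.

0.666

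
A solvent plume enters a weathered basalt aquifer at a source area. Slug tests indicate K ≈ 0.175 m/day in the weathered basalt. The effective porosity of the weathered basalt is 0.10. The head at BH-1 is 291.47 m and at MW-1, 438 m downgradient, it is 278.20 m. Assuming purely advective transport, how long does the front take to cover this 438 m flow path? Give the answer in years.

Hydraulic gradient i = (291.47 − 278.20) / 438 = 13.27 / 438 = 0.03030.
Darcy flux q = K · i = 0.1750 × 0.03030 = 0.005302 m/day.
Seepage velocity v = q / n_e = 0.005302 / 0.10 = 0.05302 m/day.
Travel time t = L / v = 438 / 0.05302 = 8261 days = 22.62 years.

22.6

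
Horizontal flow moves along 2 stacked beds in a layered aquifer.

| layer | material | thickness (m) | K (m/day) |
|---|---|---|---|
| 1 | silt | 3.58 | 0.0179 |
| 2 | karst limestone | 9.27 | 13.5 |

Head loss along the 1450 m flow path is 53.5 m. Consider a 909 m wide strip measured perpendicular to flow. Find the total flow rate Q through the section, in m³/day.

4200

Flow is parallel to layering, so each bed carries its own Darcy discharge and the transmissivities add.
Σ(K_i·b_i) = 0.0179×3.58 + 13.5×9.27 = 125.2 m²/day.
Hydraulic gradient i = Δh / L = 53.5 / 1450 = 0.03690.
Q = Σ(K_i·b_i) · W · i = 125.2 × 909 × 0.03690 = 4199 m³/day.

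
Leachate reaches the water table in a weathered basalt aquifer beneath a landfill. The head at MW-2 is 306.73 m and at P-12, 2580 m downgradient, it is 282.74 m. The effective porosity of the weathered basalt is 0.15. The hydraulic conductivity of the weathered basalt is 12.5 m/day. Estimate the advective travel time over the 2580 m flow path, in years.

Hydraulic gradient i = (306.73 − 282.74) / 2580 = 23.99 / 2580 = 0.009298.
Darcy flux q = K · i = 12.50 × 0.009298 = 0.1162 m/day.
Seepage velocity v = q / n_e = 0.1162 / 0.15 = 0.7749 m/day.
Travel time t = L / v = 2580 / 0.7749 = 3330 days = 9.116 years.

9.12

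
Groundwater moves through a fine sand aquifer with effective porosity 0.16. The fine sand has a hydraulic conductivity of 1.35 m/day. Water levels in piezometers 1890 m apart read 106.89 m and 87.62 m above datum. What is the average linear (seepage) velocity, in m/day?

0.0860

Hydraulic gradient i = (106.89 − 87.62) / 1890 = 19.27 / 1890 = 0.01020.
Darcy flux q = K · i = 1.350 × 0.01020 = 0.01376 m/day.
Seepage velocity v = q / n_e = 0.01376 / 0.16 = 0.08603 m/day.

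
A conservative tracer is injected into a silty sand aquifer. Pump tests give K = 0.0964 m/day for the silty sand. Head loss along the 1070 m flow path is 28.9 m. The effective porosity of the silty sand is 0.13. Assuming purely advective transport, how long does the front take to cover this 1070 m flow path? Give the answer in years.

Hydraulic gradient i = Δh / L = 28.9 / 1070 = 0.02701.
Darcy flux q = K · i = 0.09640 × 0.02701 = 0.002604 m/day.
Seepage velocity v = q / n_e = 0.002604 / 0.13 = 0.02003 m/day.
Travel time t = L / v = 1070 / 0.02003 = 53424 days = 146.3 years.

146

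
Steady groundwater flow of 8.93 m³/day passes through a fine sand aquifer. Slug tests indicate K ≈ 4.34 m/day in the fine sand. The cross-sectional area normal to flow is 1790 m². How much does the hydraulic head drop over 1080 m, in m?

1.24

From Q = K·A·i, i = Q / (K·A) = 8.93 / (4.340 × 1790) = 0.001149.
Head loss Δh = i · L = 0.001149 × 1080 = 1.241 m.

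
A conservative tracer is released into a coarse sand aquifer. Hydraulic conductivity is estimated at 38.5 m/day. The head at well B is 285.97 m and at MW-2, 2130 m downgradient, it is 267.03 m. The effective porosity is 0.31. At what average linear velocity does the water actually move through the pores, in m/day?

Hydraulic gradient i = (285.97 − 267.03) / 2130 = 18.94 / 2130 = 0.008892.
Darcy flux q = K · i = 38.50 × 0.008892 = 0.3423 m/day.
Seepage velocity v = q / n_e = 0.3423 / 0.31 = 1.104 m/day.

1.10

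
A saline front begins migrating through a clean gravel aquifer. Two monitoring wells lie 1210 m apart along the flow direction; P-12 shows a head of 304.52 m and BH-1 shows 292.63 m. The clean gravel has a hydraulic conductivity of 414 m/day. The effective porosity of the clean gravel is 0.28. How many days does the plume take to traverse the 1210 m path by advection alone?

83.3

Hydraulic gradient i = (304.52 − 292.63) / 1210 = 11.89 / 1210 = 0.009826.
Darcy flux q = K · i = 414.0 × 0.009826 = 4.068 m/day.
Seepage velocity v = q / n_e = 4.068 / 0.28 = 14.53 m/day.
Travel time t = L / v = 1210 / 14.53 = 83.28 days.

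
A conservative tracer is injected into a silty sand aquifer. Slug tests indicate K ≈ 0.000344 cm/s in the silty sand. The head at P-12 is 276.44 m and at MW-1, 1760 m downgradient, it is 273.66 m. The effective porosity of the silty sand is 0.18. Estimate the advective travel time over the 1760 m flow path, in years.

1850

Convert K: 0.000344 cm/s × 864 = 0.2972 m/day.
Hydraulic gradient i = (276.44 − 273.66) / 1760 = 2.78 / 1760 = 0.001580.
Darcy flux q = K · i = 0.2972 × 0.001580 = 0.0004695 m/day.
Seepage velocity v = q / n_e = 0.0004695 / 0.18 = 0.002608 m/day.
Travel time t = L / v = 1760 / 0.002608 = 6.748e+05 days = 1848 years.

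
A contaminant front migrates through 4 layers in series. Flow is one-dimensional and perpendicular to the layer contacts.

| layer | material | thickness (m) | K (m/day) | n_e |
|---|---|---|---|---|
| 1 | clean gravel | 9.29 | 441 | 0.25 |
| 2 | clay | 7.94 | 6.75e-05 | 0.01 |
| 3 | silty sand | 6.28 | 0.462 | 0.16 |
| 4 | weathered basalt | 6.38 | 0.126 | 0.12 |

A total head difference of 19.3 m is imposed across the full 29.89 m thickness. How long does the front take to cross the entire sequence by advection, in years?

69.7

With flow normal to the layers, continuity requires the same specific discharge q through every layer.
Σ(b_i/K_i) = 9.29/441 + 7.94/6.75e-05 + 6.28/0.462 + 6.38/0.126 = 1.177e+05 d.
q = Δh / Σ(b_i/K_i) = 19.3 / 1.177e+05 = 0.0001640 m/day.
In each layer the seepage velocity is v_i = q/n_i, so the layer transit time is t_i = b_i·n_i / q:
  layer 1 (clean gravel): t_1 = 9.29 × 0.25 / 0.0001640 = 14163 d
  layer 2 (clay): t_2 = 7.94 × 0.01 / 0.0001640 = 484.2 d
  layer 3 (silty sand): t_3 = 6.28 × 0.16 / 0.0001640 = 6127 d
  layer 4 (weathered basalt): t_4 = 6.38 × 0.12 / 0.0001640 = 4669 d
Total t = Σ t_i = 25443 days = 69.66 years.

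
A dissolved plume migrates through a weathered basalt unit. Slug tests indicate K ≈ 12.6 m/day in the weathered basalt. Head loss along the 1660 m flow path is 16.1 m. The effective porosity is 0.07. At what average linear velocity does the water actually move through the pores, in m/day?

Hydraulic gradient i = Δh / L = 16.1 / 1660 = 0.009699.
Darcy flux q = K · i = 12.60 × 0.009699 = 0.1222 m/day.
Seepage velocity v = q / n_e = 0.1222 / 0.07 = 1.746 m/day.

1.75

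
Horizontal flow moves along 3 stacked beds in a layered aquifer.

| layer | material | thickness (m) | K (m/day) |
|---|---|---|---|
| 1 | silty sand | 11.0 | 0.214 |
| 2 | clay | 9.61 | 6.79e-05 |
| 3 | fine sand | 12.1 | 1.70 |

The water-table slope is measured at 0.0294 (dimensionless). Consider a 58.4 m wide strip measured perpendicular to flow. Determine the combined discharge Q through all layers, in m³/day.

39.4

Flow is parallel to layering, so each bed carries its own Darcy discharge and the transmissivities add.
Σ(K_i·b_i) = 0.214×11.0 + 6.79e-05×9.61 + 1.70×12.1 = 22.92 m²/day.
Hydraulic gradient i = 0.0294.
Q = Σ(K_i·b_i) · W · i = 22.92 × 58.4 × 0.02940 = 39.36 m³/day.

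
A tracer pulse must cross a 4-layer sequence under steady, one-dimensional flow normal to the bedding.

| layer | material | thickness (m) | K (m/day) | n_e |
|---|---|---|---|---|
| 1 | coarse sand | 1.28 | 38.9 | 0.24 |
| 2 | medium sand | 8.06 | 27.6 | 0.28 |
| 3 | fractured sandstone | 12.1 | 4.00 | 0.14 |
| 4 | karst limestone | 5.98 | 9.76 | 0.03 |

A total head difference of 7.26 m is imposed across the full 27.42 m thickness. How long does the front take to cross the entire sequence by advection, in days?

With flow normal to the layers, continuity requires the same specific discharge q through every layer.
Σ(b_i/K_i) = 1.28/38.9 + 8.06/27.6 + 12.1/4.00 + 5.98/9.76 = 3.963 d.
q = Δh / Σ(b_i/K_i) = 7.26 / 3.963 = 1.832 m/day.
In each layer the seepage velocity is v_i = q/n_i, so the layer transit time is t_i = b_i·n_i / q:
  layer 1 (coarse sand): t_1 = 1.28 × 0.24 / 1.832 = 0.1677 d
  layer 2 (medium sand): t_2 = 8.06 × 0.28 / 1.832 = 1.232 d
  layer 3 (fractured sandstone): t_3 = 12.1 × 0.14 / 1.832 = 0.9246 d
  layer 4 (karst limestone): t_4 = 5.98 × 0.03 / 1.832 = 0.09792 d
Total t = Σ t_i = 2.422 days.

2.42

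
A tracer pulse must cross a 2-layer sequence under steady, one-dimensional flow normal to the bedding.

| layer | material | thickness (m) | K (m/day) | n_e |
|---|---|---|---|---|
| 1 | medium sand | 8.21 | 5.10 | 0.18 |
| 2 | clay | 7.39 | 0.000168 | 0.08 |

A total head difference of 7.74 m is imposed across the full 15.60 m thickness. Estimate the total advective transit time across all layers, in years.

32.2

With flow normal to the layers, continuity requires the same specific discharge q through every layer.
Σ(b_i/K_i) = 8.21/5.10 + 7.39/0.000168 = 43990 d.
q = Δh / Σ(b_i/K_i) = 7.74 / 43990 = 0.0001760 m/day.
In each layer the seepage velocity is v_i = q/n_i, so the layer transit time is t_i = b_i·n_i / q:
  layer 1 (medium sand): t_1 = 8.21 × 0.18 / 0.0001760 = 8399 d
  layer 2 (clay): t_2 = 7.39 × 0.08 / 0.0001760 = 3360 d
Total t = Σ t_i = 11759 days = 32.19 years.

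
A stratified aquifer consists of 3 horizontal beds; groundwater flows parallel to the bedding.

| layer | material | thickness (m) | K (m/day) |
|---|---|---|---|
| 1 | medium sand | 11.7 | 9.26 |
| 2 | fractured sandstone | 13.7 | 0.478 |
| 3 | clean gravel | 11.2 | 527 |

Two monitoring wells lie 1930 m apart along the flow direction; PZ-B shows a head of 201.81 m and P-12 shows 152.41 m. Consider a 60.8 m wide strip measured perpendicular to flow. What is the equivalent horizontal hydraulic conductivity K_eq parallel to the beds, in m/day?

Flow is parallel to layering, so each bed carries its own Darcy discharge and the transmissivities add.
Σ(K_i·b_i) = 9.26×11.7 + 0.478×13.7 + 527×11.2 = 6017 m²/day.
Total thickness b = 36.60 m, so K_eq = Σ(K_i·b_i)/b = 164.4 m/day.

164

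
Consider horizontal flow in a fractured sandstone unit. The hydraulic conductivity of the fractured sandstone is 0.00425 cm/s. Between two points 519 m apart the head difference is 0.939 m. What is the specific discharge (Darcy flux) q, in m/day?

0.00664

Convert K: 0.00425 cm/s × 864 = 3.672 m/day.
Hydraulic gradient i = Δh / L = 0.939 / 519 = 0.001809.
Specific discharge q = K · i = 3.672 × 0.001809 = 0.006644 m/day.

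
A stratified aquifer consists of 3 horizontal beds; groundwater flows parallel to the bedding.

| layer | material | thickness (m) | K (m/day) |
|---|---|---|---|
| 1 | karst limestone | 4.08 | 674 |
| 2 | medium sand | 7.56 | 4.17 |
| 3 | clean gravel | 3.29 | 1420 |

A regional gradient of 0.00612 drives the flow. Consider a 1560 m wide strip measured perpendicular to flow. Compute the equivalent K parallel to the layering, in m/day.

Flow is parallel to layering, so each bed carries its own Darcy discharge and the transmissivities add.
Σ(K_i·b_i) = 674×4.08 + 4.17×7.56 + 1420×3.29 = 7453 m²/day.
Total thickness b = 14.93 m, so K_eq = Σ(K_i·b_i)/b = 499.2 m/day.

499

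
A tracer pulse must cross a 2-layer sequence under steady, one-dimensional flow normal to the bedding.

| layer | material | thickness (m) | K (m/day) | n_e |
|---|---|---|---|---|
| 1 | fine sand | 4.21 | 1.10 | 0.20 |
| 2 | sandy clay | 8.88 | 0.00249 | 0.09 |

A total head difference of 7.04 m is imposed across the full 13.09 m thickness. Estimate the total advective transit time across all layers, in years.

With flow normal to the layers, continuity requires the same specific discharge q through every layer.
Σ(b_i/K_i) = 4.21/1.10 + 8.88/0.00249 = 3570 d.
q = Δh / Σ(b_i/K_i) = 7.04 / 3570 = 0.001972 m/day.
In each layer the seepage velocity is v_i = q/n_i, so the layer transit time is t_i = b_i·n_i / q:
  layer 1 (fine sand): t_1 = 4.21 × 0.20 / 0.001972 = 427.0 d
  layer 2 (sandy clay): t_2 = 8.88 × 0.09 / 0.001972 = 405.3 d
Total t = Σ t_i = 832.3 days = 2.279 years.

2.28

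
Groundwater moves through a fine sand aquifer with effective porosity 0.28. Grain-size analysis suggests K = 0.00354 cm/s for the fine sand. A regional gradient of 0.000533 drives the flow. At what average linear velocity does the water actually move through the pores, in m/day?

Convert K: 0.00354 cm/s × 864 = 3.059 m/day.
Hydraulic gradient i = 0.000533.
Darcy flux q = K · i = 3.059 × 0.0005330 = 0.001630 m/day.
Seepage velocity v = q / n_e = 0.001630 / 0.28 = 0.005822 m/day.

0.00582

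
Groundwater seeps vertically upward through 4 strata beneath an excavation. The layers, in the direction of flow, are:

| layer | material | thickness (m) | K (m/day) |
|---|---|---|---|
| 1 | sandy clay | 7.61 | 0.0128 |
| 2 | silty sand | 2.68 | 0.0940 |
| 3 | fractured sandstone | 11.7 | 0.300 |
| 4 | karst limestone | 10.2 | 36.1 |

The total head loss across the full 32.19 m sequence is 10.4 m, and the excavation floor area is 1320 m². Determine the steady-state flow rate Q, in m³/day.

Flow is perpendicular to layering, so the layers act in series and the equivalent K is the thickness-weighted harmonic mean.
Total thickness L = 7.61 + 2.68 + 11.7 + 10.2 = 32.19 m.
Σ(b_i/K_i) = 7.61/0.0128 + 2.68/0.0940 + 11.7/0.300 + 10.2/36.1 = 662.3 d.
K_eq = L / Σ(b_i/K_i) = 32.19 / 662.3 = 0.04860 m/day.
Q = K_eq · A · (Δh/L) = 0.04860 × 1320 × (10.4/32.19) = 20.73 m³/day.

20.7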